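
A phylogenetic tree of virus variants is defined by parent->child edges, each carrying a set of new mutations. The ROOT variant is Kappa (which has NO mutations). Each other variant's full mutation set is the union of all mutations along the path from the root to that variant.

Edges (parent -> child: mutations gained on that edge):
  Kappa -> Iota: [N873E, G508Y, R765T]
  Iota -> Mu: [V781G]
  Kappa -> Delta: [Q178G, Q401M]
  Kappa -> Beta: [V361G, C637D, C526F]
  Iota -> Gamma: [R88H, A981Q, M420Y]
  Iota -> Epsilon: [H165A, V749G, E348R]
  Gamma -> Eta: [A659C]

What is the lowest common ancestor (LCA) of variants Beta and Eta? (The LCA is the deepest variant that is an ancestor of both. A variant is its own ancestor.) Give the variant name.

Path from root to Beta: Kappa -> Beta
  ancestors of Beta: {Kappa, Beta}
Path from root to Eta: Kappa -> Iota -> Gamma -> Eta
  ancestors of Eta: {Kappa, Iota, Gamma, Eta}
Common ancestors: {Kappa}
Walk up from Eta: Eta (not in ancestors of Beta), Gamma (not in ancestors of Beta), Iota (not in ancestors of Beta), Kappa (in ancestors of Beta)
Deepest common ancestor (LCA) = Kappa

Answer: Kappa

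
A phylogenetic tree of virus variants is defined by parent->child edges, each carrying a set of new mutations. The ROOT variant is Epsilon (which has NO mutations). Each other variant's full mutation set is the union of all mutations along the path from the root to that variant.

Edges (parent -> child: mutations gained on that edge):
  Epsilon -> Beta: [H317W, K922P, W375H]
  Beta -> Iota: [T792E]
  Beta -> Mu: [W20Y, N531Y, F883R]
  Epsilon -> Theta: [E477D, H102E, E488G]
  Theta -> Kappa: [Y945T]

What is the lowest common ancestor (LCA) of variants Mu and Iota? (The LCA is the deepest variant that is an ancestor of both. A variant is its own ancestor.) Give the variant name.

Path from root to Mu: Epsilon -> Beta -> Mu
  ancestors of Mu: {Epsilon, Beta, Mu}
Path from root to Iota: Epsilon -> Beta -> Iota
  ancestors of Iota: {Epsilon, Beta, Iota}
Common ancestors: {Epsilon, Beta}
Walk up from Iota: Iota (not in ancestors of Mu), Beta (in ancestors of Mu), Epsilon (in ancestors of Mu)
Deepest common ancestor (LCA) = Beta

Answer: Beta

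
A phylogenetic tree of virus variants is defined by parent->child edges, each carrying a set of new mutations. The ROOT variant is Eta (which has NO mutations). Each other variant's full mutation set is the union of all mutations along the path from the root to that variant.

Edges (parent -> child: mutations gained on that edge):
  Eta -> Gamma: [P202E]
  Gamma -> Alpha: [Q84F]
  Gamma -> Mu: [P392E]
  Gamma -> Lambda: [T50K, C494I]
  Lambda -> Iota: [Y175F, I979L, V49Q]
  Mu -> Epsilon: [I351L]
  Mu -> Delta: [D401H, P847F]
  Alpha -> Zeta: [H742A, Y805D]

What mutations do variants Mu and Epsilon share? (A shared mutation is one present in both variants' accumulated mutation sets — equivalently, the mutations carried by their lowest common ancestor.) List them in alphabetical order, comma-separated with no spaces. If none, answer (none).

Accumulating mutations along path to Mu:
  At Eta: gained [] -> total []
  At Gamma: gained ['P202E'] -> total ['P202E']
  At Mu: gained ['P392E'] -> total ['P202E', 'P392E']
Mutations(Mu) = ['P202E', 'P392E']
Accumulating mutations along path to Epsilon:
  At Eta: gained [] -> total []
  At Gamma: gained ['P202E'] -> total ['P202E']
  At Mu: gained ['P392E'] -> total ['P202E', 'P392E']
  At Epsilon: gained ['I351L'] -> total ['I351L', 'P202E', 'P392E']
Mutations(Epsilon) = ['I351L', 'P202E', 'P392E']
Intersection: ['P202E', 'P392E'] ∩ ['I351L', 'P202E', 'P392E'] = ['P202E', 'P392E']

Answer: P202E,P392E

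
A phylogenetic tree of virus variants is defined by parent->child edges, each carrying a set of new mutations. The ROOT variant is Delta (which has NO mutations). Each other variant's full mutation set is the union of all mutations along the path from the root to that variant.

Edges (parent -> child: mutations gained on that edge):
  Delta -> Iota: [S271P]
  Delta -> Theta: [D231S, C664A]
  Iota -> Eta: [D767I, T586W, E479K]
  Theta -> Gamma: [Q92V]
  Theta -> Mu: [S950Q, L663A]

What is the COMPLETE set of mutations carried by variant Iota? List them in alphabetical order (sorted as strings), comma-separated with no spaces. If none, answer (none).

Answer: S271P

Derivation:
At Delta: gained [] -> total []
At Iota: gained ['S271P'] -> total ['S271P']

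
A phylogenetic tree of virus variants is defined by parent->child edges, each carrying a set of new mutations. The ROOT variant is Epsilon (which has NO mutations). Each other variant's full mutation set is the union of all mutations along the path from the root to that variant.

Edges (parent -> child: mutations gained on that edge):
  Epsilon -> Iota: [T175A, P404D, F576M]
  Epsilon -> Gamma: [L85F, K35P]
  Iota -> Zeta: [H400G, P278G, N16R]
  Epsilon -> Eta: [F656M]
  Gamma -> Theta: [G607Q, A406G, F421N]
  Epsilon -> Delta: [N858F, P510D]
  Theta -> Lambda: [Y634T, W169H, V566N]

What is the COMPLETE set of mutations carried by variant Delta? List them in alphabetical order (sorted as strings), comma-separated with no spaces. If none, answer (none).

At Epsilon: gained [] -> total []
At Delta: gained ['N858F', 'P510D'] -> total ['N858F', 'P510D']

Answer: N858F,P510D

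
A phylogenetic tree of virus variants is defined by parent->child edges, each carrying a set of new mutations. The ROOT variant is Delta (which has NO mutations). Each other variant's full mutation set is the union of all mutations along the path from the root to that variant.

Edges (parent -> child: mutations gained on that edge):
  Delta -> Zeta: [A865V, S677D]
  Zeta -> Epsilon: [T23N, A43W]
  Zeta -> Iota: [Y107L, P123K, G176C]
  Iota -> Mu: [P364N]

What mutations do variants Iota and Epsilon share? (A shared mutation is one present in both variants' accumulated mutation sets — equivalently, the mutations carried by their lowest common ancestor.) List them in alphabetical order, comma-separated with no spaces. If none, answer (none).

Answer: A865V,S677D

Derivation:
Accumulating mutations along path to Iota:
  At Delta: gained [] -> total []
  At Zeta: gained ['A865V', 'S677D'] -> total ['A865V', 'S677D']
  At Iota: gained ['Y107L', 'P123K', 'G176C'] -> total ['A865V', 'G176C', 'P123K', 'S677D', 'Y107L']
Mutations(Iota) = ['A865V', 'G176C', 'P123K', 'S677D', 'Y107L']
Accumulating mutations along path to Epsilon:
  At Delta: gained [] -> total []
  At Zeta: gained ['A865V', 'S677D'] -> total ['A865V', 'S677D']
  At Epsilon: gained ['T23N', 'A43W'] -> total ['A43W', 'A865V', 'S677D', 'T23N']
Mutations(Epsilon) = ['A43W', 'A865V', 'S677D', 'T23N']
Intersection: ['A865V', 'G176C', 'P123K', 'S677D', 'Y107L'] ∩ ['A43W', 'A865V', 'S677D', 'T23N'] = ['A865V', 'S677D']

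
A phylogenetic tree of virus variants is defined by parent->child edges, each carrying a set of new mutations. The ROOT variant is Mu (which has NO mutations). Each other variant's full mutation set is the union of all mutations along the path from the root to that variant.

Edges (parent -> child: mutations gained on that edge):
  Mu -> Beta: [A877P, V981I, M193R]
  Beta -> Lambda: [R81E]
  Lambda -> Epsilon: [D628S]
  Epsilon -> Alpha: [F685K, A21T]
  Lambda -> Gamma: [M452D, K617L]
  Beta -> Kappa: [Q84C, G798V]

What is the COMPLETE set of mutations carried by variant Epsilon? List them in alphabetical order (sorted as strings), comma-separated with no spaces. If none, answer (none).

At Mu: gained [] -> total []
At Beta: gained ['A877P', 'V981I', 'M193R'] -> total ['A877P', 'M193R', 'V981I']
At Lambda: gained ['R81E'] -> total ['A877P', 'M193R', 'R81E', 'V981I']
At Epsilon: gained ['D628S'] -> total ['A877P', 'D628S', 'M193R', 'R81E', 'V981I']

Answer: A877P,D628S,M193R,R81E,V981I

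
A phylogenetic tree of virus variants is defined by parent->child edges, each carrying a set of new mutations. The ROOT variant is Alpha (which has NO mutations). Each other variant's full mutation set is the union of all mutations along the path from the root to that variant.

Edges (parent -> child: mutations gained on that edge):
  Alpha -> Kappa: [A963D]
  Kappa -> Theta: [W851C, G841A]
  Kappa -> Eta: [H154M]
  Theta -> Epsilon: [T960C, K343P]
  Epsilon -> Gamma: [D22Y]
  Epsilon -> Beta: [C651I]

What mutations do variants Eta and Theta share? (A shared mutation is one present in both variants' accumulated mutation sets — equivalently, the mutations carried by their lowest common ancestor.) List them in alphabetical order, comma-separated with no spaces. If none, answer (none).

Answer: A963D

Derivation:
Accumulating mutations along path to Eta:
  At Alpha: gained [] -> total []
  At Kappa: gained ['A963D'] -> total ['A963D']
  At Eta: gained ['H154M'] -> total ['A963D', 'H154M']
Mutations(Eta) = ['A963D', 'H154M']
Accumulating mutations along path to Theta:
  At Alpha: gained [] -> total []
  At Kappa: gained ['A963D'] -> total ['A963D']
  At Theta: gained ['W851C', 'G841A'] -> total ['A963D', 'G841A', 'W851C']
Mutations(Theta) = ['A963D', 'G841A', 'W851C']
Intersection: ['A963D', 'H154M'] ∩ ['A963D', 'G841A', 'W851C'] = ['A963D']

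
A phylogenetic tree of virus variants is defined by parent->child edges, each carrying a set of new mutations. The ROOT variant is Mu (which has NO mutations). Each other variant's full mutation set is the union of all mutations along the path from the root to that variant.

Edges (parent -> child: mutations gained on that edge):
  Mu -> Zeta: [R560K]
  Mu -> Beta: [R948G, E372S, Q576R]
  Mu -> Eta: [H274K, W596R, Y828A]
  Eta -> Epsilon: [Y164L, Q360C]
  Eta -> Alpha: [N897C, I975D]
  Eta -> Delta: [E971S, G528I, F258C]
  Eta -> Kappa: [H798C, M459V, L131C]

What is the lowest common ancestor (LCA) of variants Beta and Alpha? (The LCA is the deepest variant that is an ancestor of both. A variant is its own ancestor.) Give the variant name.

Answer: Mu

Derivation:
Path from root to Beta: Mu -> Beta
  ancestors of Beta: {Mu, Beta}
Path from root to Alpha: Mu -> Eta -> Alpha
  ancestors of Alpha: {Mu, Eta, Alpha}
Common ancestors: {Mu}
Walk up from Alpha: Alpha (not in ancestors of Beta), Eta (not in ancestors of Beta), Mu (in ancestors of Beta)
Deepest common ancestor (LCA) = Mu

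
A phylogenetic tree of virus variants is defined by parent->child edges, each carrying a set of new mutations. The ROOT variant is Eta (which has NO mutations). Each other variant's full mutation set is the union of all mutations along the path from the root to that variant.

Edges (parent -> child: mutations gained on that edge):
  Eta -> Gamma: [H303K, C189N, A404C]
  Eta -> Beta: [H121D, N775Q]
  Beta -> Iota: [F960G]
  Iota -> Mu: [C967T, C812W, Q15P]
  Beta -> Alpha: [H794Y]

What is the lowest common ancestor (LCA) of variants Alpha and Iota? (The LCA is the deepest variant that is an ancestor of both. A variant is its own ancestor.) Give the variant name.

Path from root to Alpha: Eta -> Beta -> Alpha
  ancestors of Alpha: {Eta, Beta, Alpha}
Path from root to Iota: Eta -> Beta -> Iota
  ancestors of Iota: {Eta, Beta, Iota}
Common ancestors: {Eta, Beta}
Walk up from Iota: Iota (not in ancestors of Alpha), Beta (in ancestors of Alpha), Eta (in ancestors of Alpha)
Deepest common ancestor (LCA) = Beta

Answer: Beta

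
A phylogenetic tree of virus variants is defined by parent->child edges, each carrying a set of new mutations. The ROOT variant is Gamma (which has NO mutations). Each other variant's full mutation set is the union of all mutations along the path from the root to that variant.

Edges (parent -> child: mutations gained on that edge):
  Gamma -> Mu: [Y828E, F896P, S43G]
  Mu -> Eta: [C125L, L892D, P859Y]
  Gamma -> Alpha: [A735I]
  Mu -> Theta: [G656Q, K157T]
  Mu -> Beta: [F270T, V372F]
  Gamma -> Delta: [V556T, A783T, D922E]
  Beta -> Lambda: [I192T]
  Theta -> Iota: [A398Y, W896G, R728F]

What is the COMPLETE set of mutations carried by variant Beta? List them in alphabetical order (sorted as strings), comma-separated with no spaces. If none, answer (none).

At Gamma: gained [] -> total []
At Mu: gained ['Y828E', 'F896P', 'S43G'] -> total ['F896P', 'S43G', 'Y828E']
At Beta: gained ['F270T', 'V372F'] -> total ['F270T', 'F896P', 'S43G', 'V372F', 'Y828E']

Answer: F270T,F896P,S43G,V372F,Y828E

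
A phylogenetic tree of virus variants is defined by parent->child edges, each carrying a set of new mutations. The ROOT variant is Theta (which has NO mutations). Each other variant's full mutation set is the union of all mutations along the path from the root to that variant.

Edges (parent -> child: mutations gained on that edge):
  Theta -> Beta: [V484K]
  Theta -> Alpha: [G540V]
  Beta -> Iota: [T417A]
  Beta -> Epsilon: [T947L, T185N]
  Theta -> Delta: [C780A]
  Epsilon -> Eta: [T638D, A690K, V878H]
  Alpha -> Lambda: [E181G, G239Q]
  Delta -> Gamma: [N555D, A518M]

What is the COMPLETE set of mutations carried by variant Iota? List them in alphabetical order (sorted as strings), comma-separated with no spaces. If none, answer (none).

Answer: T417A,V484K

Derivation:
At Theta: gained [] -> total []
At Beta: gained ['V484K'] -> total ['V484K']
At Iota: gained ['T417A'] -> total ['T417A', 'V484K']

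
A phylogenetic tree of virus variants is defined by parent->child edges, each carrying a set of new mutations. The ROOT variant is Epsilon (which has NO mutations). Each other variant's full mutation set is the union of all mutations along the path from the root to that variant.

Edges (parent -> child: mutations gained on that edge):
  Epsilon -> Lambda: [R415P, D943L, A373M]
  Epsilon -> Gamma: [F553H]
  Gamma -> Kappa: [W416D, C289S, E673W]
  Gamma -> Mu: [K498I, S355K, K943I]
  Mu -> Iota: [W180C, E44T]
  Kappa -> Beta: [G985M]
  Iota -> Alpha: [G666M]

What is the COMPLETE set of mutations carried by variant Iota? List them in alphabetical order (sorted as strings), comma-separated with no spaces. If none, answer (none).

At Epsilon: gained [] -> total []
At Gamma: gained ['F553H'] -> total ['F553H']
At Mu: gained ['K498I', 'S355K', 'K943I'] -> total ['F553H', 'K498I', 'K943I', 'S355K']
At Iota: gained ['W180C', 'E44T'] -> total ['E44T', 'F553H', 'K498I', 'K943I', 'S355K', 'W180C']

Answer: E44T,F553H,K498I,K943I,S355K,W180C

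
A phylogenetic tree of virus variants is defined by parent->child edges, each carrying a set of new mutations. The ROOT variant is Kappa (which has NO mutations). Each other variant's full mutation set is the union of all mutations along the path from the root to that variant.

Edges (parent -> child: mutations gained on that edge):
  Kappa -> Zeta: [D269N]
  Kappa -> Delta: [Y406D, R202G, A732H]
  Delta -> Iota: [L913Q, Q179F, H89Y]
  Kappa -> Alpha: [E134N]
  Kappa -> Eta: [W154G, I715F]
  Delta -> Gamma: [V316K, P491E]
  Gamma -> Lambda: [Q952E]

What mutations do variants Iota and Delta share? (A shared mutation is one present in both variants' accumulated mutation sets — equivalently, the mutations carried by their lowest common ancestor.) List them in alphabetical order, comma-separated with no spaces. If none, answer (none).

Accumulating mutations along path to Iota:
  At Kappa: gained [] -> total []
  At Delta: gained ['Y406D', 'R202G', 'A732H'] -> total ['A732H', 'R202G', 'Y406D']
  At Iota: gained ['L913Q', 'Q179F', 'H89Y'] -> total ['A732H', 'H89Y', 'L913Q', 'Q179F', 'R202G', 'Y406D']
Mutations(Iota) = ['A732H', 'H89Y', 'L913Q', 'Q179F', 'R202G', 'Y406D']
Accumulating mutations along path to Delta:
  At Kappa: gained [] -> total []
  At Delta: gained ['Y406D', 'R202G', 'A732H'] -> total ['A732H', 'R202G', 'Y406D']
Mutations(Delta) = ['A732H', 'R202G', 'Y406D']
Intersection: ['A732H', 'H89Y', 'L913Q', 'Q179F', 'R202G', 'Y406D'] ∩ ['A732H', 'R202G', 'Y406D'] = ['A732H', 'R202G', 'Y406D']

Answer: A732H,R202G,Y406D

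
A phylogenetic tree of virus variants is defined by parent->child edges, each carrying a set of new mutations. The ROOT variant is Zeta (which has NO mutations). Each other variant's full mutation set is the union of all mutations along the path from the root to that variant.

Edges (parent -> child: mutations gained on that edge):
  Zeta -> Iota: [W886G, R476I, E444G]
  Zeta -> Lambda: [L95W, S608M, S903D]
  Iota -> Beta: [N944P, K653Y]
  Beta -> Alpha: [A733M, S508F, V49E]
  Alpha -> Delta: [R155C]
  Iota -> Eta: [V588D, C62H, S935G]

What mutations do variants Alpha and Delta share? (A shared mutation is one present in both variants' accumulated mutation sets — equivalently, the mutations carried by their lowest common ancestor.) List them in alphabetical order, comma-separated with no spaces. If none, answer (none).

Accumulating mutations along path to Alpha:
  At Zeta: gained [] -> total []
  At Iota: gained ['W886G', 'R476I', 'E444G'] -> total ['E444G', 'R476I', 'W886G']
  At Beta: gained ['N944P', 'K653Y'] -> total ['E444G', 'K653Y', 'N944P', 'R476I', 'W886G']
  At Alpha: gained ['A733M', 'S508F', 'V49E'] -> total ['A733M', 'E444G', 'K653Y', 'N944P', 'R476I', 'S508F', 'V49E', 'W886G']
Mutations(Alpha) = ['A733M', 'E444G', 'K653Y', 'N944P', 'R476I', 'S508F', 'V49E', 'W886G']
Accumulating mutations along path to Delta:
  At Zeta: gained [] -> total []
  At Iota: gained ['W886G', 'R476I', 'E444G'] -> total ['E444G', 'R476I', 'W886G']
  At Beta: gained ['N944P', 'K653Y'] -> total ['E444G', 'K653Y', 'N944P', 'R476I', 'W886G']
  At Alpha: gained ['A733M', 'S508F', 'V49E'] -> total ['A733M', 'E444G', 'K653Y', 'N944P', 'R476I', 'S508F', 'V49E', 'W886G']
  At Delta: gained ['R155C'] -> total ['A733M', 'E444G', 'K653Y', 'N944P', 'R155C', 'R476I', 'S508F', 'V49E', 'W886G']
Mutations(Delta) = ['A733M', 'E444G', 'K653Y', 'N944P', 'R155C', 'R476I', 'S508F', 'V49E', 'W886G']
Intersection: ['A733M', 'E444G', 'K653Y', 'N944P', 'R476I', 'S508F', 'V49E', 'W886G'] ∩ ['A733M', 'E444G', 'K653Y', 'N944P', 'R155C', 'R476I', 'S508F', 'V49E', 'W886G'] = ['A733M', 'E444G', 'K653Y', 'N944P', 'R476I', 'S508F', 'V49E', 'W886G']

Answer: A733M,E444G,K653Y,N944P,R476I,S508F,V49E,W886G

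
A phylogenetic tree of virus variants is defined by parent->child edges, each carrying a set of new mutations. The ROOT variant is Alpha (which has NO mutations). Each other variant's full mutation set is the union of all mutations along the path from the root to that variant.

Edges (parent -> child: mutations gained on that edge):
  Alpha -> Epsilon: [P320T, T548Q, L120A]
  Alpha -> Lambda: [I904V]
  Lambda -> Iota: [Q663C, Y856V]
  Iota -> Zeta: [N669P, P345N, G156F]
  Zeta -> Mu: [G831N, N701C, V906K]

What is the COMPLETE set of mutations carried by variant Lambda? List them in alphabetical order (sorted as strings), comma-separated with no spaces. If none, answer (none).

At Alpha: gained [] -> total []
At Lambda: gained ['I904V'] -> total ['I904V']

Answer: I904V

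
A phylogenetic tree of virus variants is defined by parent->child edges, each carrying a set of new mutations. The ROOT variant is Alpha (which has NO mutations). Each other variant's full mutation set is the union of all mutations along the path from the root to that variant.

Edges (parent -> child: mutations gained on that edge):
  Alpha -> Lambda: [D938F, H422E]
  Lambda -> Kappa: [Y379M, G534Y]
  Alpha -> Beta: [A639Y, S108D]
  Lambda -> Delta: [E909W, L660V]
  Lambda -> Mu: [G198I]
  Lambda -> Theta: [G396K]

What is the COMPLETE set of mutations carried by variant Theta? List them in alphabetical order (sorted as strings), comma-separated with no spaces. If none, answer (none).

At Alpha: gained [] -> total []
At Lambda: gained ['D938F', 'H422E'] -> total ['D938F', 'H422E']
At Theta: gained ['G396K'] -> total ['D938F', 'G396K', 'H422E']

Answer: D938F,G396K,H422E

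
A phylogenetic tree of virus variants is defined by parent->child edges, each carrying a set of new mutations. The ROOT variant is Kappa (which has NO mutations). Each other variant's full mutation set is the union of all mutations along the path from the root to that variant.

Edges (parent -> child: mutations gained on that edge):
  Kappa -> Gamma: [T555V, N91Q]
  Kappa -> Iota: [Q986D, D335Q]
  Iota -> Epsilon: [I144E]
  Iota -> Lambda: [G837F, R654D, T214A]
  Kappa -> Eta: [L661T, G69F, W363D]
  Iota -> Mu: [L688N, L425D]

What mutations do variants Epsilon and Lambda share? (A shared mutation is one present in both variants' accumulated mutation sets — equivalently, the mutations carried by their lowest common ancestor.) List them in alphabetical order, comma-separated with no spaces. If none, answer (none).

Answer: D335Q,Q986D

Derivation:
Accumulating mutations along path to Epsilon:
  At Kappa: gained [] -> total []
  At Iota: gained ['Q986D', 'D335Q'] -> total ['D335Q', 'Q986D']
  At Epsilon: gained ['I144E'] -> total ['D335Q', 'I144E', 'Q986D']
Mutations(Epsilon) = ['D335Q', 'I144E', 'Q986D']
Accumulating mutations along path to Lambda:
  At Kappa: gained [] -> total []
  At Iota: gained ['Q986D', 'D335Q'] -> total ['D335Q', 'Q986D']
  At Lambda: gained ['G837F', 'R654D', 'T214A'] -> total ['D335Q', 'G837F', 'Q986D', 'R654D', 'T214A']
Mutations(Lambda) = ['D335Q', 'G837F', 'Q986D', 'R654D', 'T214A']
Intersection: ['D335Q', 'I144E', 'Q986D'] ∩ ['D335Q', 'G837F', 'Q986D', 'R654D', 'T214A'] = ['D335Q', 'Q986D']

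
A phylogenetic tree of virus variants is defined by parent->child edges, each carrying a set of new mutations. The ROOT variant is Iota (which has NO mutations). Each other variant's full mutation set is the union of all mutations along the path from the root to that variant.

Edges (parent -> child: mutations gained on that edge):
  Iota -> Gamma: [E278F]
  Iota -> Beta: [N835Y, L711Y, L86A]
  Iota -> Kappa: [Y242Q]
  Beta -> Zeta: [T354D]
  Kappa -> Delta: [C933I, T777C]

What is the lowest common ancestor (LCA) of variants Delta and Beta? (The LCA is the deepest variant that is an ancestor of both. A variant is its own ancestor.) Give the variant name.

Path from root to Delta: Iota -> Kappa -> Delta
  ancestors of Delta: {Iota, Kappa, Delta}
Path from root to Beta: Iota -> Beta
  ancestors of Beta: {Iota, Beta}
Common ancestors: {Iota}
Walk up from Beta: Beta (not in ancestors of Delta), Iota (in ancestors of Delta)
Deepest common ancestor (LCA) = Iota

Answer: Iota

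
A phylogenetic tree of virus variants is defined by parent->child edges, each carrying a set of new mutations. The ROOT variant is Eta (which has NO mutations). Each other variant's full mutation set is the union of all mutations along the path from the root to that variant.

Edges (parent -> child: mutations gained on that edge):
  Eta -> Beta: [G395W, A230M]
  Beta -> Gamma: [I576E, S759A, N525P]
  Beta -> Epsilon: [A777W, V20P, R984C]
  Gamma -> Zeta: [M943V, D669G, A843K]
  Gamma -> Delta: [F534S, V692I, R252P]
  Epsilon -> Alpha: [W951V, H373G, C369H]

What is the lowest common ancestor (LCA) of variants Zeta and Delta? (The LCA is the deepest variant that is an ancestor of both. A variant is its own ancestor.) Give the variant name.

Answer: Gamma

Derivation:
Path from root to Zeta: Eta -> Beta -> Gamma -> Zeta
  ancestors of Zeta: {Eta, Beta, Gamma, Zeta}
Path from root to Delta: Eta -> Beta -> Gamma -> Delta
  ancestors of Delta: {Eta, Beta, Gamma, Delta}
Common ancestors: {Eta, Beta, Gamma}
Walk up from Delta: Delta (not in ancestors of Zeta), Gamma (in ancestors of Zeta), Beta (in ancestors of Zeta), Eta (in ancestors of Zeta)
Deepest common ancestor (LCA) = Gamma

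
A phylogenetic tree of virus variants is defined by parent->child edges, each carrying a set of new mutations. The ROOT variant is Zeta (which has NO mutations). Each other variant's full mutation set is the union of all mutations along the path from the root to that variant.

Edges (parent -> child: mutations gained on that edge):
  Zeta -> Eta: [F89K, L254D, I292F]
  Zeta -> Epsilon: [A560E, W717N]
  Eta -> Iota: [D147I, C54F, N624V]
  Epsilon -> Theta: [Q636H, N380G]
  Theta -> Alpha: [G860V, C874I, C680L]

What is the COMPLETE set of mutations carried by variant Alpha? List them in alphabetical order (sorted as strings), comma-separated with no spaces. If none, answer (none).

Answer: A560E,C680L,C874I,G860V,N380G,Q636H,W717N

Derivation:
At Zeta: gained [] -> total []
At Epsilon: gained ['A560E', 'W717N'] -> total ['A560E', 'W717N']
At Theta: gained ['Q636H', 'N380G'] -> total ['A560E', 'N380G', 'Q636H', 'W717N']
At Alpha: gained ['G860V', 'C874I', 'C680L'] -> total ['A560E', 'C680L', 'C874I', 'G860V', 'N380G', 'Q636H', 'W717N']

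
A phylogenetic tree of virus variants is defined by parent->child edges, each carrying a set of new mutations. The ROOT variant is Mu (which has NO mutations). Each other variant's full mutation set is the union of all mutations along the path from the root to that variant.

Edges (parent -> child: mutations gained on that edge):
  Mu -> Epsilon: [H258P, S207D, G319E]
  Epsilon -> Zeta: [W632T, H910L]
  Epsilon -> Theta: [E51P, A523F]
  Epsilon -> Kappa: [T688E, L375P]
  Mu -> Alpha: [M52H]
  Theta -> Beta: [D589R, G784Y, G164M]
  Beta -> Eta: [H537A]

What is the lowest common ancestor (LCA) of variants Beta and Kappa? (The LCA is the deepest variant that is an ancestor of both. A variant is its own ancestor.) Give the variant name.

Path from root to Beta: Mu -> Epsilon -> Theta -> Beta
  ancestors of Beta: {Mu, Epsilon, Theta, Beta}
Path from root to Kappa: Mu -> Epsilon -> Kappa
  ancestors of Kappa: {Mu, Epsilon, Kappa}
Common ancestors: {Mu, Epsilon}
Walk up from Kappa: Kappa (not in ancestors of Beta), Epsilon (in ancestors of Beta), Mu (in ancestors of Beta)
Deepest common ancestor (LCA) = Epsilon

Answer: Epsilon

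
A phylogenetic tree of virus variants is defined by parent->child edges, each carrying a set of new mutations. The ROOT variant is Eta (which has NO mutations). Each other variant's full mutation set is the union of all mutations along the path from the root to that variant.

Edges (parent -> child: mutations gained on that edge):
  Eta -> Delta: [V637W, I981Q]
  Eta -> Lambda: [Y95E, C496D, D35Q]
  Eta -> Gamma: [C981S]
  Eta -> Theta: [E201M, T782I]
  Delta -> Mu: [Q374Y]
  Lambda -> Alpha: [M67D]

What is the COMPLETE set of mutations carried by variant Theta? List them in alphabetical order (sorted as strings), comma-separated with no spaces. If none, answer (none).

Answer: E201M,T782I

Derivation:
At Eta: gained [] -> total []
At Theta: gained ['E201M', 'T782I'] -> total ['E201M', 'T782I']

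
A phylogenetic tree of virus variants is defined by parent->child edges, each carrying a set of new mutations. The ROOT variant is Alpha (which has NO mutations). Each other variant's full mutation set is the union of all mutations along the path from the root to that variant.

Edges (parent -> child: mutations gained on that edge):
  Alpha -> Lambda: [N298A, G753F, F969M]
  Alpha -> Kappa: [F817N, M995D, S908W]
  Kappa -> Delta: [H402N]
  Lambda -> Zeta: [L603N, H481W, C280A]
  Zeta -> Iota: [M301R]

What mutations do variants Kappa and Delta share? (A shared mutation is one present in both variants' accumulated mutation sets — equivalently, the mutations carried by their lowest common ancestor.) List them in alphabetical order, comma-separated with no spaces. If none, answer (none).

Answer: F817N,M995D,S908W

Derivation:
Accumulating mutations along path to Kappa:
  At Alpha: gained [] -> total []
  At Kappa: gained ['F817N', 'M995D', 'S908W'] -> total ['F817N', 'M995D', 'S908W']
Mutations(Kappa) = ['F817N', 'M995D', 'S908W']
Accumulating mutations along path to Delta:
  At Alpha: gained [] -> total []
  At Kappa: gained ['F817N', 'M995D', 'S908W'] -> total ['F817N', 'M995D', 'S908W']
  At Delta: gained ['H402N'] -> total ['F817N', 'H402N', 'M995D', 'S908W']
Mutations(Delta) = ['F817N', 'H402N', 'M995D', 'S908W']
Intersection: ['F817N', 'M995D', 'S908W'] ∩ ['F817N', 'H402N', 'M995D', 'S908W'] = ['F817N', 'M995D', 'S908W']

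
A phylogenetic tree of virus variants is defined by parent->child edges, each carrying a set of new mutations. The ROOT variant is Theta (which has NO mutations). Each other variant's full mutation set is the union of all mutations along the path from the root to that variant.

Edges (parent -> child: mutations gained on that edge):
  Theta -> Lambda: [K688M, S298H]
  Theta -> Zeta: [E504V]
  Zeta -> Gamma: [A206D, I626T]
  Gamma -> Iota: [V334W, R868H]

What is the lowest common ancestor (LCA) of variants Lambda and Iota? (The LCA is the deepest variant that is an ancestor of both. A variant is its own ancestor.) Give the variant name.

Answer: Theta

Derivation:
Path from root to Lambda: Theta -> Lambda
  ancestors of Lambda: {Theta, Lambda}
Path from root to Iota: Theta -> Zeta -> Gamma -> Iota
  ancestors of Iota: {Theta, Zeta, Gamma, Iota}
Common ancestors: {Theta}
Walk up from Iota: Iota (not in ancestors of Lambda), Gamma (not in ancestors of Lambda), Zeta (not in ancestors of Lambda), Theta (in ancestors of Lambda)
Deepest common ancestor (LCA) = Theta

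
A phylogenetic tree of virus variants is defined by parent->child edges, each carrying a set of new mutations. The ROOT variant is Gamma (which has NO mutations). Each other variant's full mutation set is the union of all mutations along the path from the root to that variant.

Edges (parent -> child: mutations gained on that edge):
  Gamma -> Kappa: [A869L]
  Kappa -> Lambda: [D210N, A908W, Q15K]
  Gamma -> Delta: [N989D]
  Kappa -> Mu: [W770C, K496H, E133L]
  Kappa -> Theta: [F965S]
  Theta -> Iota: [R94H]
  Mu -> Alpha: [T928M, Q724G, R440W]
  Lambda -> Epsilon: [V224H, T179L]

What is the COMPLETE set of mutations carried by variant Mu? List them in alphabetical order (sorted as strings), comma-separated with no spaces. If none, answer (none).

Answer: A869L,E133L,K496H,W770C

Derivation:
At Gamma: gained [] -> total []
At Kappa: gained ['A869L'] -> total ['A869L']
At Mu: gained ['W770C', 'K496H', 'E133L'] -> total ['A869L', 'E133L', 'K496H', 'W770C']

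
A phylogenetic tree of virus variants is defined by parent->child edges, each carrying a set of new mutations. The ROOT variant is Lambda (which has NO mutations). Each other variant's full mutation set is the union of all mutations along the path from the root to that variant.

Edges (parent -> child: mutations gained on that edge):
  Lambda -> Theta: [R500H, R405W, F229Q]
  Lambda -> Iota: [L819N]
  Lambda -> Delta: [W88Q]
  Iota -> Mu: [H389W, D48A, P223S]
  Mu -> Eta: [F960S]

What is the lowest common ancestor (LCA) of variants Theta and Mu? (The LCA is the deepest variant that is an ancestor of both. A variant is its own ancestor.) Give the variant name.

Answer: Lambda

Derivation:
Path from root to Theta: Lambda -> Theta
  ancestors of Theta: {Lambda, Theta}
Path from root to Mu: Lambda -> Iota -> Mu
  ancestors of Mu: {Lambda, Iota, Mu}
Common ancestors: {Lambda}
Walk up from Mu: Mu (not in ancestors of Theta), Iota (not in ancestors of Theta), Lambda (in ancestors of Theta)
Deepest common ancestor (LCA) = Lambda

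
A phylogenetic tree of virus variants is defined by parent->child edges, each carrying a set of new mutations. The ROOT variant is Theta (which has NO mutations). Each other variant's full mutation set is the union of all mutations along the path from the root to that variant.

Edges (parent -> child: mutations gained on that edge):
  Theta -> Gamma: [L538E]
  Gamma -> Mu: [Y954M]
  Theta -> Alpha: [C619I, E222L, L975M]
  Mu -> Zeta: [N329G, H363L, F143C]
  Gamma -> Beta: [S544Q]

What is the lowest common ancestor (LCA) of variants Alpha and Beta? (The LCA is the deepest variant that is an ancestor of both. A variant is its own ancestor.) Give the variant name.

Path from root to Alpha: Theta -> Alpha
  ancestors of Alpha: {Theta, Alpha}
Path from root to Beta: Theta -> Gamma -> Beta
  ancestors of Beta: {Theta, Gamma, Beta}
Common ancestors: {Theta}
Walk up from Beta: Beta (not in ancestors of Alpha), Gamma (not in ancestors of Alpha), Theta (in ancestors of Alpha)
Deepest common ancestor (LCA) = Theta

Answer: Theta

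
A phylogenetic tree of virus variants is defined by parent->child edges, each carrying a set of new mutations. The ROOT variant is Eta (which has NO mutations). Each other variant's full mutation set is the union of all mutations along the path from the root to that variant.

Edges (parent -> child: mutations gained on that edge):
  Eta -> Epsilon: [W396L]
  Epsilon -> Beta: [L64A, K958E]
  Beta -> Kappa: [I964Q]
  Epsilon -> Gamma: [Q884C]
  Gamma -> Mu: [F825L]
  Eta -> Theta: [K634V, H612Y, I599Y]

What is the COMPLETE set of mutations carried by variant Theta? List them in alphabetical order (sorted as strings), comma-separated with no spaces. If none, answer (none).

At Eta: gained [] -> total []
At Theta: gained ['K634V', 'H612Y', 'I599Y'] -> total ['H612Y', 'I599Y', 'K634V']

Answer: H612Y,I599Y,K634V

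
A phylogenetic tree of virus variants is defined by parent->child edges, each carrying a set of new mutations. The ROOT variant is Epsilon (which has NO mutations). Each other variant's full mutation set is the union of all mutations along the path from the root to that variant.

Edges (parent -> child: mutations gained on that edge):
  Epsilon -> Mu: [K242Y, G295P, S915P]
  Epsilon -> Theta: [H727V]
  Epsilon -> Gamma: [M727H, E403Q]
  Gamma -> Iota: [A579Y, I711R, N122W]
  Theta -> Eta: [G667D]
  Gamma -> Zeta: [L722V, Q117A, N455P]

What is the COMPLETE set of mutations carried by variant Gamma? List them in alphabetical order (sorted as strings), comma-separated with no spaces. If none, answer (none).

At Epsilon: gained [] -> total []
At Gamma: gained ['M727H', 'E403Q'] -> total ['E403Q', 'M727H']

Answer: E403Q,M727H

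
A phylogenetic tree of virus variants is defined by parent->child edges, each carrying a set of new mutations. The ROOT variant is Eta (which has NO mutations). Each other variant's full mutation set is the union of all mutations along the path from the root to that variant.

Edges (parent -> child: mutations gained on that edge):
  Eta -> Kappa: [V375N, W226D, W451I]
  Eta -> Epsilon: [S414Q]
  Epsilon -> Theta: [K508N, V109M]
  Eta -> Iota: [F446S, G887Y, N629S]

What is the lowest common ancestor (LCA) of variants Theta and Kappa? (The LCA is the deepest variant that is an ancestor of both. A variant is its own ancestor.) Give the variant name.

Answer: Eta

Derivation:
Path from root to Theta: Eta -> Epsilon -> Theta
  ancestors of Theta: {Eta, Epsilon, Theta}
Path from root to Kappa: Eta -> Kappa
  ancestors of Kappa: {Eta, Kappa}
Common ancestors: {Eta}
Walk up from Kappa: Kappa (not in ancestors of Theta), Eta (in ancestors of Theta)
Deepest common ancestor (LCA) = Eta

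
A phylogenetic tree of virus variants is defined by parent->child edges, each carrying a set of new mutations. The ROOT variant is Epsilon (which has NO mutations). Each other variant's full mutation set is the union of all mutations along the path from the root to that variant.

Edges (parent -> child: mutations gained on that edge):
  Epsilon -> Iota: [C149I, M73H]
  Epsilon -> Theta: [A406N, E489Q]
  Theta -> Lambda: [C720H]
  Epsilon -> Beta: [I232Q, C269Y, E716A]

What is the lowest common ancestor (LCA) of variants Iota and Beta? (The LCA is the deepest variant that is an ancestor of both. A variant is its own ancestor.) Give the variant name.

Path from root to Iota: Epsilon -> Iota
  ancestors of Iota: {Epsilon, Iota}
Path from root to Beta: Epsilon -> Beta
  ancestors of Beta: {Epsilon, Beta}
Common ancestors: {Epsilon}
Walk up from Beta: Beta (not in ancestors of Iota), Epsilon (in ancestors of Iota)
Deepest common ancestor (LCA) = Epsilon

Answer: Epsilon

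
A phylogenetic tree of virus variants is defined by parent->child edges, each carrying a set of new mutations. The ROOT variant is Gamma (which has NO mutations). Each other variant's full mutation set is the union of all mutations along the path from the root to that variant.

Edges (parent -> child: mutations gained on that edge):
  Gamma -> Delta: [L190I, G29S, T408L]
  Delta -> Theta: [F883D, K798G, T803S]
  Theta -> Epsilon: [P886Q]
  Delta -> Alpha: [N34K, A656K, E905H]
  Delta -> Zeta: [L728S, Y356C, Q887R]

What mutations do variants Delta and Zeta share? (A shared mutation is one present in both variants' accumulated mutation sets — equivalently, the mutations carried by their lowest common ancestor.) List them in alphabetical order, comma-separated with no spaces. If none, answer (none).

Accumulating mutations along path to Delta:
  At Gamma: gained [] -> total []
  At Delta: gained ['L190I', 'G29S', 'T408L'] -> total ['G29S', 'L190I', 'T408L']
Mutations(Delta) = ['G29S', 'L190I', 'T408L']
Accumulating mutations along path to Zeta:
  At Gamma: gained [] -> total []
  At Delta: gained ['L190I', 'G29S', 'T408L'] -> total ['G29S', 'L190I', 'T408L']
  At Zeta: gained ['L728S', 'Y356C', 'Q887R'] -> total ['G29S', 'L190I', 'L728S', 'Q887R', 'T408L', 'Y356C']
Mutations(Zeta) = ['G29S', 'L190I', 'L728S', 'Q887R', 'T408L', 'Y356C']
Intersection: ['G29S', 'L190I', 'T408L'] ∩ ['G29S', 'L190I', 'L728S', 'Q887R', 'T408L', 'Y356C'] = ['G29S', 'L190I', 'T408L']

Answer: G29S,L190I,T408L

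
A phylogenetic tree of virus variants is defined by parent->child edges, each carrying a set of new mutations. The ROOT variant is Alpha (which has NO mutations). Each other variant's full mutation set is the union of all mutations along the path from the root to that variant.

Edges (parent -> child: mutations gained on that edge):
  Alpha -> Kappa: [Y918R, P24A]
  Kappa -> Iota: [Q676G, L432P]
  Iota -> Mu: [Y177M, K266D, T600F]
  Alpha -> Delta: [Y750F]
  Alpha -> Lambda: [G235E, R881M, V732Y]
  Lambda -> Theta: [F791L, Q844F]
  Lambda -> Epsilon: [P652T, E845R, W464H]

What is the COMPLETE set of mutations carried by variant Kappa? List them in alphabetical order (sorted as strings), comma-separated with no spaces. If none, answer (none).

Answer: P24A,Y918R

Derivation:
At Alpha: gained [] -> total []
At Kappa: gained ['Y918R', 'P24A'] -> total ['P24A', 'Y918R']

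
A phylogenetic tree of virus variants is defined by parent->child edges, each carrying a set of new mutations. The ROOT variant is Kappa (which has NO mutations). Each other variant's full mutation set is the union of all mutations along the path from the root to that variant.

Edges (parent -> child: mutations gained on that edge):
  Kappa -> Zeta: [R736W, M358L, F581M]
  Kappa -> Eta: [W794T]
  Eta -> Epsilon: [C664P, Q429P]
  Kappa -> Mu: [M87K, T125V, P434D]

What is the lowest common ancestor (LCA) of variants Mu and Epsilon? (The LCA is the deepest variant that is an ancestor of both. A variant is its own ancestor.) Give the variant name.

Answer: Kappa

Derivation:
Path from root to Mu: Kappa -> Mu
  ancestors of Mu: {Kappa, Mu}
Path from root to Epsilon: Kappa -> Eta -> Epsilon
  ancestors of Epsilon: {Kappa, Eta, Epsilon}
Common ancestors: {Kappa}
Walk up from Epsilon: Epsilon (not in ancestors of Mu), Eta (not in ancestors of Mu), Kappa (in ancestors of Mu)
Deepest common ancestor (LCA) = Kappa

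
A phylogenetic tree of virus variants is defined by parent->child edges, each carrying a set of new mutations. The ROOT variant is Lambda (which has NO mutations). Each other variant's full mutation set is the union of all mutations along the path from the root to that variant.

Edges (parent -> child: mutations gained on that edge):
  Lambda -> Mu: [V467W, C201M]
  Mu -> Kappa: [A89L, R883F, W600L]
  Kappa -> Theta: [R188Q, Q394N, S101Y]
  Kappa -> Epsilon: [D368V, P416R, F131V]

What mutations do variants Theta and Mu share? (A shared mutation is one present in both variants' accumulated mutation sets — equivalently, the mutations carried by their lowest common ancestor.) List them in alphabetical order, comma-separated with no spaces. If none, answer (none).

Answer: C201M,V467W

Derivation:
Accumulating mutations along path to Theta:
  At Lambda: gained [] -> total []
  At Mu: gained ['V467W', 'C201M'] -> total ['C201M', 'V467W']
  At Kappa: gained ['A89L', 'R883F', 'W600L'] -> total ['A89L', 'C201M', 'R883F', 'V467W', 'W600L']
  At Theta: gained ['R188Q', 'Q394N', 'S101Y'] -> total ['A89L', 'C201M', 'Q394N', 'R188Q', 'R883F', 'S101Y', 'V467W', 'W600L']
Mutations(Theta) = ['A89L', 'C201M', 'Q394N', 'R188Q', 'R883F', 'S101Y', 'V467W', 'W600L']
Accumulating mutations along path to Mu:
  At Lambda: gained [] -> total []
  At Mu: gained ['V467W', 'C201M'] -> total ['C201M', 'V467W']
Mutations(Mu) = ['C201M', 'V467W']
Intersection: ['A89L', 'C201M', 'Q394N', 'R188Q', 'R883F', 'S101Y', 'V467W', 'W600L'] ∩ ['C201M', 'V467W'] = ['C201M', 'V467W']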